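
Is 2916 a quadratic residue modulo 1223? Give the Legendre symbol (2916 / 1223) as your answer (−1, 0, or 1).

First reduce: 2916 ≡ 470 (mod 1223).
Pull out 2: since 1223 ≡ 7 (mod 8), (2/1223) = +1.
Reciprocity: 235 ≡ 3 and 1223 ≡ 3 (mod 4), so (235/1223) = −(1223/235).
Reduce top mod 235: now compute (48/235).
Pull out 2^4: since 235 ≡ 3 (mod 8), (2/235) = -1, so (2/235)^4 = +1.
Reciprocity: 3 ≡ 3 and 235 ≡ 3 (mod 4), so (3/235) = −(235/3).
Reduce top mod 3: now compute (1/3).
Reached (1/3) = 1. Collecting the sign flips along the way, the symbol is +1.

1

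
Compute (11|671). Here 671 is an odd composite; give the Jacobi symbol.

0

Reciprocity: 11 ≡ 3 and 671 ≡ 3 (mod 4), so (11/671) = −(671/11).
Reduce top mod 11: now compute (0/11).
Top reduces to 0: gcd > 1, so the symbol is 0.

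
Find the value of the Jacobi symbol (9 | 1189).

1

Reciprocity: 9 ≡ 1 and 1189 ≡ 1 (mod 4), so (9/1189) = +(1189/9).
Reduce top mod 9: now compute (1/9).
Reached (1/9) = 1. Collecting the sign flips along the way, the symbol is +1.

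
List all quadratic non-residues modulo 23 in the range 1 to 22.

Square k = 1,…,11 (k and 23−k give the same square):
1²=1, 2²=4, 3²=9, 4²=16, 5²≡2, 6²≡13, 7²≡3, 8²≡18, 9²≡12, 10²≡8, 11²≡6 (mod 23).
The residues are {1, 2, 3, 4, 6, 8, 9, 12, 13, 16, 18}; the non-residues are the remaining 11 nonzero classes.

5,7,10,11,14,15,17,19,20,21,22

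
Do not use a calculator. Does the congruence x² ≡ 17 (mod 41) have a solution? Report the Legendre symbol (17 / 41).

-1

Reciprocity: 17 ≡ 1 and 41 ≡ 1 (mod 4), so (17/41) = +(41/17).
Reduce top mod 17: now compute (7/17).
Reciprocity: 7 ≡ 3 and 17 ≡ 1 (mod 4), so (7/17) = +(17/7).
Reduce top mod 7: now compute (3/7).
Reciprocity: 3 ≡ 3 and 7 ≡ 3 (mod 4), so (3/7) = −(7/3).
Reduce top mod 3: now compute (1/3).
Reached (1/3) = 1. Collecting the sign flips along the way, the symbol is -1.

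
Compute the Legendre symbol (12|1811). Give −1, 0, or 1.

Pull out 2^2: since 1811 ≡ 3 (mod 8), (2/1811) = -1, so (2/1811)^2 = +1.
Reciprocity: 3 ≡ 3 and 1811 ≡ 3 (mod 4), so (3/1811) = −(1811/3).
Reduce top mod 3: now compute (2/3).
Pull out 2: since 3 ≡ 3 (mod 8), (2/3) = -1.
Reached (1/3) = 1. Collecting the sign flips along the way, the symbol is +1.

1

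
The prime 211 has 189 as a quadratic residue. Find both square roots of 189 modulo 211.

20, 191

Since 211 ≡ 3 (mod 4), a square root of 189 is 189^((211+1)/4) = 189^53 mod 211.
Repeated squaring: 189^2≡62, 189^4≡46, 189^8≡6, 189^16≡36, 189^32≡30 (mod 211).
189^53 = 189^(32+16+4+1) ≡ 20 (mod 211).
Check: 20² = 400 ≡ 189 (mod 211). The two roots are 20 and 191.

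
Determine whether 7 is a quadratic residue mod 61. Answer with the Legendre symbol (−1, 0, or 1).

-1

Euler's criterion: (7/61) ≡ 7^30 (mod 61).
7^2 ≡ 49 (mod 61)
7^4 ≡ 22 (mod 61)
7^8 ≡ 57 (mod 61)
7^16 ≡ 16 (mod 61)
7^30 = 7^(16+8+4+2) ≡ 60 (mod 61).
Result is 60 ≡ −1, so (7/61) = −1.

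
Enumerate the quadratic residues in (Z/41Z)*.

1, 2, 4, 5, 8, 9, 10, 16, 18, 20, 21, 23, 25, 31, 32, 33, 36, 37, 39, 40

Square k = 1,…,20 (k and 41−k give the same square):
1²=1, 2²=4, 3²=9, 4²=16, 5²=25, 6²=36, 7²≡8, 8²≡23, 9²≡40, 10²≡18, 11²≡39, 12²≡21, 13²≡5, 14²≡32, 15²≡20, 16²≡10, 17²≡2, 18²≡37, 19²≡33, 20²≡31 (mod 41).
So the quadratic residues mod 41 are {1, 2, 4, 5, 8, 9, 10, 16, 18, 20, 21, 23, 25, 31, 32, 33, 36, 37, 39, 40}.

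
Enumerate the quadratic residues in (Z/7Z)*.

Square k = 1,…,3 (k and 7−k give the same square):
1²=1, 2²=4, 3²≡2 (mod 7).
So the quadratic residues mod 7 are {1, 2, 4}.

1, 2, 4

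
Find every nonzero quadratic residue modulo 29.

Square k = 1,…,14 (k and 29−k give the same square):
1²=1, 2²=4, 3²=9, 4²=16, 5²=25, 6²≡7, 7²≡20, 8²≡6, 9²≡23, 10²≡13, 11²≡5, 12²≡28, 13²≡24, 14²≡22 (mod 29).
So the quadratic residues mod 29 are {1, 4, 5, 6, 7, 9, 13, 16, 20, 22, 23, 24, 25, 28}.

1 4 5 6 7 9 13 16 20 22 23 24 25 28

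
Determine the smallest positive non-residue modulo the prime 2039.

(2/2039) = +1, so 2 is a residue.
(3/2039) = +1, so 3 is a residue.
(4/2039) = +1, so 4 is a residue.
(5/2039) = +1, so 5 is a residue.
(6/2039) = +1, so 6 is a residue.
(7/2039) = −1, so 7 is the smallest positive non-residue mod 2039.

7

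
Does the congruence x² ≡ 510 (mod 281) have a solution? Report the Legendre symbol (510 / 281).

-1

First reduce: 510 ≡ 229 (mod 281).
Reciprocity: 229 ≡ 1 and 281 ≡ 1 (mod 4), so (229/281) = +(281/229).
Reduce top mod 229: now compute (52/229).
Pull out 2^2: since 229 ≡ 5 (mod 8), (2/229) = -1, so (2/229)^2 = +1.
Reciprocity: 13 ≡ 1 and 229 ≡ 1 (mod 4), so (13/229) = +(229/13).
Reduce top mod 13: now compute (8/13).
Pull out 2^3: since 13 ≡ 5 (mod 8), (2/13) = -1, so (2/13)^3 = -1.
Reached (1/13) = 1. Collecting the sign flips along the way, the symbol is -1.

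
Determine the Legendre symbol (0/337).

0

Top reduces to 0: gcd > 1, so the symbol is 0.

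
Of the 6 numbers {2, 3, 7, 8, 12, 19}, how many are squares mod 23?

4

(2/23) = +1 → QR.
(3/23) = +1 → QR.
(7/23) = -1 → non-residue.
(8/23) = +1 → QR.
(12/23) = +1 → QR.
(19/23) = -1 → non-residue.
Total quadratic residues among the 6: 4.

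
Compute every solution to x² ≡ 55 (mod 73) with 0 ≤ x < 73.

36, 37

73 ≡ 1 (mod 4), so we find a root by search.
Trying successive values, 36² = 1296 ≡ 55 (mod 73). The other root is 73 − 36 = 37.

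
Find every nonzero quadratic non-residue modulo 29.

Square k = 1,…,14 (k and 29−k give the same square):
1²=1, 2²=4, 3²=9, 4²=16, 5²=25, 6²≡7, 7²≡20, 8²≡6, 9²≡23, 10²≡13, 11²≡5, 12²≡28, 13²≡24, 14²≡22 (mod 29).
The residues are {1, 4, 5, 6, 7, 9, 13, 16, 20, 22, 23, 24, 25, 28}; the non-residues are the remaining 14 nonzero classes.

2,3,8,10,11,12,14,15,17,18,19,21,26,27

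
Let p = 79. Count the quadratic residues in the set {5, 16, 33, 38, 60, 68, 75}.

3

(5/79) = +1 → QR.
(16/79) = +1 → QR.
(33/79) = -1 → non-residue.
(38/79) = +1 → QR.
(60/79) = -1 → non-residue.
(68/79) = -1 → non-residue.
(75/79) = -1 → non-residue.
Total quadratic residues among the 7: 3.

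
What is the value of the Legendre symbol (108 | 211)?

Pull out 2^2: since 211 ≡ 3 (mod 8), (2/211) = -1, so (2/211)^2 = +1.
Reciprocity: 27 ≡ 3 and 211 ≡ 3 (mod 4), so (27/211) = −(211/27).
Reduce top mod 27: now compute (22/27).
Pull out 2: since 27 ≡ 3 (mod 8), (2/27) = -1.
Reciprocity: 11 ≡ 3 and 27 ≡ 3 (mod 4), so (11/27) = −(27/11).
Reduce top mod 11: now compute (5/11).
Reciprocity: 5 ≡ 1 and 11 ≡ 3 (mod 4), so (5/11) = +(11/5).
Reduce top mod 5: now compute (1/5).
Reached (1/5) = 1. Collecting the sign flips along the way, the symbol is -1.

-1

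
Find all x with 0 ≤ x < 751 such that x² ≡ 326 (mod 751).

Since 751 ≡ 3 (mod 4), a square root of 326 is 326^((751+1)/4) = 326^188 mod 751.
Repeated squaring: 326^2≡385, 326^4≡278, 326^8≡682, 326^16≡255, 326^32≡439, 326^64≡465, 326^128≡688 (mod 751).
326^188 = 326^(128+32+16+8+4) ≡ 416 (mod 751).
Check: 416² = 173056 ≡ 326 (mod 751). The two roots are 335 and 416.

335, 416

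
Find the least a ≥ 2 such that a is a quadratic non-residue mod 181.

2

(2/181) = −1, so 2 is the smallest positive non-residue mod 181.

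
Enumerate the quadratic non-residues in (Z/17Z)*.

Square k = 1,…,8 (k and 17−k give the same square):
1²=1, 2²=4, 3²=9, 4²=16, 5²≡8, 6²≡2, 7²≡15, 8²≡13 (mod 17).
The residues are {1, 2, 4, 8, 9, 13, 15, 16}; the non-residues are the remaining 8 nonzero classes.

3, 5, 6, 7, 10, 11, 12, 14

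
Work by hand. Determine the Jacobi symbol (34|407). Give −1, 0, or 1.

1

Pull out 2: since 407 ≡ 7 (mod 8), (2/407) = +1.
Reciprocity: 17 ≡ 1 and 407 ≡ 3 (mod 4), so (17/407) = +(407/17).
Reduce top mod 17: now compute (16/17).
Pull out 2^4: since 17 ≡ 1 (mod 8), (2/17) = +1, so (2/17)^4 = +1.
Reached (1/17) = 1. Collecting the sign flips along the way, the symbol is +1.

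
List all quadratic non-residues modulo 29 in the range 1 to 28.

2,3,8,10,11,12,14,15,17,18,19,21,26,27

Square k = 1,…,14 (k and 29−k give the same square):
1²=1, 2²=4, 3²=9, 4²=16, 5²=25, 6²≡7, 7²≡20, 8²≡6, 9²≡23, 10²≡13, 11²≡5, 12²≡28, 13²≡24, 14²≡22 (mod 29).
The residues are {1, 4, 5, 6, 7, 9, 13, 16, 20, 22, 23, 24, 25, 28}; the non-residues are the remaining 14 nonzero classes.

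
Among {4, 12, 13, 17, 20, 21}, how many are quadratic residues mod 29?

3

(4/29) = +1 → QR.
(12/29) = -1 → non-residue.
(13/29) = +1 → QR.
(17/29) = -1 → non-residue.
(20/29) = +1 → QR.
(21/29) = -1 → non-residue.
Total quadratic residues among the 6: 3.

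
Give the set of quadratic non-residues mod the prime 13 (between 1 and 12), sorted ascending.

2, 5, 6, 7, 8, 11

Square k = 1,…,6 (k and 13−k give the same square):
1²=1, 2²=4, 3²=9, 4²≡3, 5²≡12, 6²≡10 (mod 13).
The residues are {1, 3, 4, 9, 10, 12}; the non-residues are the remaining 6 nonzero classes.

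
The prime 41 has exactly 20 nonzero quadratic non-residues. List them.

Square k = 1,…,20 (k and 41−k give the same square):
1²=1, 2²=4, 3²=9, 4²=16, 5²=25, 6²=36, 7²≡8, 8²≡23, 9²≡40, 10²≡18, 11²≡39, 12²≡21, 13²≡5, 14²≡32, 15²≡20, 16²≡10, 17²≡2, 18²≡37, 19²≡33, 20²≡31 (mod 41).
The residues are {1, 2, 4, 5, 8, 9, 10, 16, 18, 20, 21, 23, 25, 31, 32, 33, 36, 37, 39, 40}; the non-residues are the remaining 20 nonzero classes.

3 6 7 11 12 13 14 15 17 19 22 24 26 27 28 29 30 34 35 38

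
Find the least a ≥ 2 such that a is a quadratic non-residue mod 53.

(2/53) = −1, so 2 is the smallest positive non-residue mod 53.

2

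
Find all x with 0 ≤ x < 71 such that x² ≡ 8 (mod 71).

Since 71 ≡ 3 (mod 4), a square root of 8 is 8^((71+1)/4) = 8^18 mod 71.
Repeated squaring: 8^2≡64, 8^4≡49, 8^8≡58, 8^16≡27 (mod 71).
8^18 = 8^(16+2) ≡ 24 (mod 71).
Check: 24² = 576 ≡ 8 (mod 71). The two roots are 24 and 47.

24, 47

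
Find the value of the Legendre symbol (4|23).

1

Pull out 2^2: since 23 ≡ 7 (mod 8), (2/23) = +1, so (2/23)^2 = +1.
Reached (1/23) = 1. Collecting the sign flips along the way, the symbol is +1.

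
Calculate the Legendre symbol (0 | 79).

0

Top reduces to 0: gcd > 1, so the symbol is 0.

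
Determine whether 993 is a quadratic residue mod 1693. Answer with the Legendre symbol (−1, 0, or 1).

-1

Reciprocity: 993 ≡ 1 and 1693 ≡ 1 (mod 4), so (993/1693) = +(1693/993).
Reduce top mod 993: now compute (700/993).
Pull out 2^2: since 993 ≡ 1 (mod 8), (2/993) = +1, so (2/993)^2 = +1.
Reciprocity: 175 ≡ 3 and 993 ≡ 1 (mod 4), so (175/993) = +(993/175).
Reduce top mod 175: now compute (118/175).
Pull out 2: since 175 ≡ 7 (mod 8), (2/175) = +1.
Reciprocity: 59 ≡ 3 and 175 ≡ 3 (mod 4), so (59/175) = −(175/59).
Reduce top mod 59: now compute (57/59).
Reciprocity: 57 ≡ 1 and 59 ≡ 3 (mod 4), so (57/59) = +(59/57).
Reduce top mod 57: now compute (2/57).
Pull out 2: since 57 ≡ 1 (mod 8), (2/57) = +1.
Reached (1/57) = 1. Collecting the sign flips along the way, the symbol is -1.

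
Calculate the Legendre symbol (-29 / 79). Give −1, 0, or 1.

1

First reduce: -29 ≡ 50 (mod 79).
Pull out 2: since 79 ≡ 7 (mod 8), (2/79) = +1.
Reciprocity: 25 ≡ 1 and 79 ≡ 3 (mod 4), so (25/79) = +(79/25).
Reduce top mod 25: now compute (4/25).
Pull out 2^2: since 25 ≡ 1 (mod 8), (2/25) = +1, so (2/25)^2 = +1.
Reached (1/25) = 1. Collecting the sign flips along the way, the symbol is +1.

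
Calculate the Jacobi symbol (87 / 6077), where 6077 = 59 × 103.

-1

Reciprocity: 87 ≡ 3 and 6077 ≡ 1 (mod 4), so (87/6077) = +(6077/87).
Reduce top mod 87: now compute (74/87).
Pull out 2: since 87 ≡ 7 (mod 8), (2/87) = +1.
Reciprocity: 37 ≡ 1 and 87 ≡ 3 (mod 4), so (37/87) = +(87/37).
Reduce top mod 37: now compute (13/37).
Reciprocity: 13 ≡ 1 and 37 ≡ 1 (mod 4), so (13/37) = +(37/13).
Reduce top mod 13: now compute (11/13).
Reciprocity: 11 ≡ 3 and 13 ≡ 1 (mod 4), so (11/13) = +(13/11).
Reduce top mod 11: now compute (2/11).
Pull out 2: since 11 ≡ 3 (mod 8), (2/11) = -1.
Reached (1/11) = 1. Collecting the sign flips along the way, the symbol is -1.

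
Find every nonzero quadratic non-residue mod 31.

3, 6, 11, 12, 13, 15, 17, 21, 22, 23, 24, 26, 27, 29, 30

Square k = 1,…,15 (k and 31−k give the same square):
1²=1, 2²=4, 3²=9, 4²=16, 5²=25, 6²≡5, 7²≡18, 8²≡2, 9²≡19, 10²≡7, 11²≡28, 12²≡20, 13²≡14, 14²≡10, 15²≡8 (mod 31).
The residues are {1, 2, 4, 5, 7, 8, 9, 10, 14, 16, 18, 19, 20, 25, 28}; the non-residues are the remaining 15 nonzero classes.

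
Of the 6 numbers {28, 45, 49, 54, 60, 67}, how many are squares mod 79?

(28/79) = -1 → non-residue.
(45/79) = +1 → QR.
(49/79) = +1 → QR.
(54/79) = -1 → non-residue.
(60/79) = -1 → non-residue.
(67/79) = +1 → QR.
Total quadratic residues among the 6: 3.

3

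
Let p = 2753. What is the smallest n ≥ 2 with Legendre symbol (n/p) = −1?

3

(2/2753) = +1, so 2 is a residue.
(3/2753) = −1, so 3 is the smallest positive non-residue mod 2753.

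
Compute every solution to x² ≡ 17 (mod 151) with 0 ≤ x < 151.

Since 151 ≡ 3 (mod 4), a square root of 17 is 17^((151+1)/4) = 17^38 mod 151.
Repeated squaring: 17^2≡138, 17^4≡18, 17^8≡22, 17^16≡31, 17^32≡55 (mod 151).
17^38 = 17^(32+4+2) ≡ 116 (mod 151).
Check: 116² = 13456 ≡ 17 (mod 151). The two roots are 35 and 116.

35, 116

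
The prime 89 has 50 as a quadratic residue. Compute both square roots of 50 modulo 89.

89 ≡ 1 (mod 4), so we find a root by search.
Trying successive values, 36² = 1296 ≡ 50 (mod 89). The other root is 89 − 36 = 53.

36, 53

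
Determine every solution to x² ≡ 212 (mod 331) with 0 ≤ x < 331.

132, 199

Since 331 ≡ 3 (mod 4), a square root of 212 is 212^((331+1)/4) = 212^83 mod 331.
Repeated squaring: 212^2≡259, 212^4≡219, 212^8≡297, 212^16≡163, 212^32≡89, 212^64≡308 (mod 331).
212^83 = 212^(64+16+2+1) ≡ 132 (mod 331).
Check: 132² = 17424 ≡ 212 (mod 331). The two roots are 132 and 199.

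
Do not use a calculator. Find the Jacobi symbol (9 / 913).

1

Reciprocity: 9 ≡ 1 and 913 ≡ 1 (mod 4), so (9/913) = +(913/9).
Reduce top mod 9: now compute (4/9).
Pull out 2^2: since 9 ≡ 1 (mod 8), (2/9) = +1, so (2/9)^2 = +1.
Reached (1/9) = 1. Collecting the sign flips along the way, the symbol is +1.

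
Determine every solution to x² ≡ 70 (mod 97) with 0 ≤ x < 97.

97 ≡ 1 (mod 4), so we find a root by search.
Trying successive values, 19² = 361 ≡ 70 (mod 97). The other root is 97 − 19 = 78.

19, 78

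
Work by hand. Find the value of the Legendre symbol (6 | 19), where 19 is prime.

1

Pull out 2: since 19 ≡ 3 (mod 8), (2/19) = -1.
Reciprocity: 3 ≡ 3 and 19 ≡ 3 (mod 4), so (3/19) = −(19/3).
Reduce top mod 3: now compute (1/3).
Reached (1/3) = 1. Collecting the sign flips along the way, the symbol is +1.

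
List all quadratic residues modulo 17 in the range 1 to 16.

Square k = 1,…,8 (k and 17−k give the same square):
1²=1, 2²=4, 3²=9, 4²=16, 5²≡8, 6²≡2, 7²≡15, 8²≡13 (mod 17).
So the quadratic residues mod 17 are {1, 2, 4, 8, 9, 13, 15, 16}.

1 2 4 8 9 13 15 16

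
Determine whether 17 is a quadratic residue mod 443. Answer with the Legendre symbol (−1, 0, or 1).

1

Euler's criterion: (17/443) ≡ 17^221 (mod 443).
17^2 ≡ 289 (mod 443)
17^4 ≡ 237 (mod 443)
17^8 ≡ 351 (mod 443)
17^16 ≡ 47 (mod 443)
17^32 ≡ 437 (mod 443)
17^64 ≡ 36 (mod 443)
17^128 ≡ 410 (mod 443)
17^221 = 17^(128+64+16+8+4+1) ≡ 1 (mod 443).
Result is 1, so (17/443) = 1.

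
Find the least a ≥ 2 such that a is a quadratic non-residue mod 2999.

17

(2/2999) = +1, so 2 is a residue.
(3/2999) = +1, so 3 is a residue.
(4/2999) = +1, so 4 is a residue.
(5/2999) = +1, so 5 is a residue.
(6/2999) = +1, so 6 is a residue.
(7/2999) = +1, so 7 is a residue.
(8/2999) = +1, so 8 is a residue.
(9/2999) = +1, so 9 is a residue.
(10/2999) = +1, so 10 is a residue.
(11/2999) = +1, so 11 is a residue.
(12/2999) = +1, so 12 is a residue.
(13/2999) = +1, so 13 is a residue.
(14/2999) = +1, so 14 is a residue.
(15/2999) = +1, so 15 is a residue.
(16/2999) = +1, so 16 is a residue.
(17/2999) = −1, so 17 is the smallest positive non-residue mod 2999.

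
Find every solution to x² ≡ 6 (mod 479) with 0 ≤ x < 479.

49, 430

Since 479 ≡ 3 (mod 4), a square root of 6 is 6^((479+1)/4) = 6^120 mod 479.
Repeated squaring: 6^2≡36, 6^4≡338, 6^8≡242, 6^16≡126, 6^32≡69, 6^64≡450 (mod 479).
6^120 = 6^(64+32+16+8) ≡ 49 (mod 479).
Check: 49² = 2401 ≡ 6 (mod 479). The two roots are 49 and 430.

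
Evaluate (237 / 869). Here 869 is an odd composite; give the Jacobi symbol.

0

Reciprocity: 237 ≡ 1 and 869 ≡ 1 (mod 4), so (237/869) = +(869/237).
Reduce top mod 237: now compute (158/237).
Pull out 2: since 237 ≡ 5 (mod 8), (2/237) = -1.
Reciprocity: 79 ≡ 3 and 237 ≡ 1 (mod 4), so (79/237) = +(237/79).
Reduce top mod 79: now compute (0/79).
Top reduces to 0: gcd > 1, so the symbol is 0.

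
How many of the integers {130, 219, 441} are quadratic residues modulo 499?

(130/499) = +1 → QR.
(219/499) = -1 → non-residue.
(441/499) = +1 → QR.
Total quadratic residues among the 3: 2.

2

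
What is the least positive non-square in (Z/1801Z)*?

11

(2/1801) = +1, so 2 is a residue.
(3/1801) = +1, so 3 is a residue.
(4/1801) = +1, so 4 is a residue.
(5/1801) = +1, so 5 is a residue.
(6/1801) = +1, so 6 is a residue.
(7/1801) = +1, so 7 is a residue.
(8/1801) = +1, so 8 is a residue.
(9/1801) = +1, so 9 is a residue.
(10/1801) = +1, so 10 is a residue.
(11/1801) = −1, so 11 is the smallest positive non-residue mod 1801.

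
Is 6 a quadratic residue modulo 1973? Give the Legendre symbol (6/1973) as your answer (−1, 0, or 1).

Pull out 2: since 1973 ≡ 5 (mod 8), (2/1973) = -1.
Reciprocity: 3 ≡ 3 and 1973 ≡ 1 (mod 4), so (3/1973) = +(1973/3).
Reduce top mod 3: now compute (2/3).
Pull out 2: since 3 ≡ 3 (mod 8), (2/3) = -1.
Reached (1/3) = 1. Collecting the sign flips along the way, the symbol is +1.

1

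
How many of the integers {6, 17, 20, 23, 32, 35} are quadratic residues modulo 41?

3

(6/41) = -1 → non-residue.
(17/41) = -1 → non-residue.
(20/41) = +1 → QR.
(23/41) = +1 → QR.
(32/41) = +1 → QR.
(35/41) = -1 → non-residue.
Total quadratic residues among the 6: 3.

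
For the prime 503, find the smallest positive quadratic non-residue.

(2/503) = +1, so 2 is a residue.
(3/503) = +1, so 3 is a residue.
(4/503) = +1, so 4 is a residue.
(5/503) = −1, so 5 is the smallest positive non-residue mod 503.

5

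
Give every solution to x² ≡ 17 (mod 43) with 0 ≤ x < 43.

19, 24

Since 43 ≡ 3 (mod 4), a square root of 17 is 17^((43+1)/4) = 17^11 mod 43.
Repeated squaring: 17^2≡31, 17^4≡15, 17^8≡10 (mod 43).
17^11 = 17^(8+2+1) ≡ 24 (mod 43).
Check: 24² = 576 ≡ 17 (mod 43). The two roots are 19 and 24.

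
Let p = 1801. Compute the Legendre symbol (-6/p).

First reduce: -6 ≡ 1795 (mod 1801).
Reciprocity: 1795 ≡ 3 and 1801 ≡ 1 (mod 4), so (1795/1801) = +(1801/1795).
Reduce top mod 1795: now compute (6/1795).
Pull out 2: since 1795 ≡ 3 (mod 8), (2/1795) = -1.
Reciprocity: 3 ≡ 3 and 1795 ≡ 3 (mod 4), so (3/1795) = −(1795/3).
Reduce top mod 3: now compute (1/3).
Reached (1/3) = 1. Collecting the sign flips along the way, the symbol is +1.

1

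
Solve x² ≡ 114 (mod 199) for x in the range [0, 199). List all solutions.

78, 121

Since 199 ≡ 3 (mod 4), a square root of 114 is 114^((199+1)/4) = 114^50 mod 199.
Repeated squaring: 114^2≡61, 114^4≡139, 114^8≡18, 114^16≡125, 114^32≡103 (mod 199).
114^50 = 114^(32+16+2) ≡ 121 (mod 199).
Check: 121² = 14641 ≡ 114 (mod 199). The two roots are 78 and 121.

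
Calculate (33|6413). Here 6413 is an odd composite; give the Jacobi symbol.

Reciprocity: 33 ≡ 1 and 6413 ≡ 1 (mod 4), so (33/6413) = +(6413/33).
Reduce top mod 33: now compute (11/33).
Reciprocity: 11 ≡ 3 and 33 ≡ 1 (mod 4), so (11/33) = +(33/11).
Reduce top mod 11: now compute (0/11).
Top reduces to 0: gcd > 1, so the symbol is 0.

0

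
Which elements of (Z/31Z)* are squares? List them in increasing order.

Square k = 1,…,15 (k and 31−k give the same square):
1²=1, 2²=4, 3²=9, 4²=16, 5²=25, 6²≡5, 7²≡18, 8²≡2, 9²≡19, 10²≡7, 11²≡28, 12²≡20, 13²≡14, 14²≡10, 15²≡8 (mod 31).
So the quadratic residues mod 31 are {1, 2, 4, 5, 7, 8, 9, 10, 14, 16, 18, 19, 20, 25, 28}.

1 2 4 5 7 8 9 10 14 16 18 19 20 25 28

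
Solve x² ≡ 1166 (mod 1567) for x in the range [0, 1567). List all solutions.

152, 1415

Since 1567 ≡ 3 (mod 4), a square root of 1166 is 1166^((1567+1)/4) = 1166^392 mod 1567.
Repeated squaring: 1166^2≡967, 1166^4≡1157, 1166^8≡431, 1166^16≡855, 1166^32≡803, 1166^64≡772, 1166^128≡524, 1166^256≡351 (mod 1567).
1166^392 = 1166^(256+128+8) ≡ 1415 (mod 1567).
Check: 1415² = 2002225 ≡ 1166 (mod 1567). The two roots are 152 and 1415.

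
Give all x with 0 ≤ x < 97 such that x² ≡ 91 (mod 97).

24, 73

97 ≡ 1 (mod 4), so we find a root by search.
Trying successive values, 24² = 576 ≡ 91 (mod 97). The other root is 97 − 24 = 73.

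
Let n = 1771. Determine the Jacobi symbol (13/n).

1

Reciprocity: 13 ≡ 1 and 1771 ≡ 3 (mod 4), so (13/1771) = +(1771/13).
Reduce top mod 13: now compute (3/13).
Reciprocity: 3 ≡ 3 and 13 ≡ 1 (mod 4), so (3/13) = +(13/3).
Reduce top mod 3: now compute (1/3).
Reached (1/3) = 1. Collecting the sign flips along the way, the symbol is +1.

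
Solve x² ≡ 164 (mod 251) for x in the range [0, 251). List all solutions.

72, 179

Since 251 ≡ 3 (mod 4), a square root of 164 is 164^((251+1)/4) = 164^63 mod 251.
Repeated squaring: 164^2≡39, 164^4≡15, 164^8≡225, 164^16≡174, 164^32≡156 (mod 251).
164^63 = 164^(32+16+8+4+2+1) ≡ 179 (mod 251).
Check: 179² = 32041 ≡ 164 (mod 251). The two roots are 72 and 179.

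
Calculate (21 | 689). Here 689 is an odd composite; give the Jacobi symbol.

Reciprocity: 21 ≡ 1 and 689 ≡ 1 (mod 4), so (21/689) = +(689/21).
Reduce top mod 21: now compute (17/21).
Reciprocity: 17 ≡ 1 and 21 ≡ 1 (mod 4), so (17/21) = +(21/17).
Reduce top mod 17: now compute (4/17).
Pull out 2^2: since 17 ≡ 1 (mod 8), (2/17) = +1, so (2/17)^2 = +1.
Reached (1/17) = 1. Collecting the sign flips along the way, the symbol is +1.

1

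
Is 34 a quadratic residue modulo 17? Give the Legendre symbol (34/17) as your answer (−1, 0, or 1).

0

First reduce: 34 ≡ 0 (mod 17).
Top reduces to 0: gcd > 1, so the symbol is 0.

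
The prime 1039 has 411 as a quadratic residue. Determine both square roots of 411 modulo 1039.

Since 1039 ≡ 3 (mod 4), a square root of 411 is 411^((1039+1)/4) = 411^260 mod 1039.
Repeated squaring: 411^2≡603, 411^4≡998, 411^8≡642, 411^16≡720, 411^32≡978, 411^64≡604, 411^128≡127, 411^256≡544 (mod 1039).
411^260 = 411^(256+4) ≡ 554 (mod 1039).
Check: 554² = 306916 ≡ 411 (mod 1039). The two roots are 485 and 554.

485, 554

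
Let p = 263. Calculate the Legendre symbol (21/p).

-1

Euler's criterion: (21/263) ≡ 21^131 (mod 263).
21^2 ≡ 178 (mod 263)
21^4 ≡ 124 (mod 263)
21^8 ≡ 122 (mod 263)
21^16 ≡ 156 (mod 263)
21^32 ≡ 140 (mod 263)
21^64 ≡ 138 (mod 263)
21^128 ≡ 108 (mod 263)
21^131 = 21^(128+2+1) ≡ 262 (mod 263).
Result is 262 ≡ −1, so (21/263) = −1.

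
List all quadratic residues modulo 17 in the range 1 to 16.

Square k = 1,…,8 (k and 17−k give the same square):
1²=1, 2²=4, 3²=9, 4²=16, 5²≡8, 6²≡2, 7²≡15, 8²≡13 (mod 17).
So the quadratic residues mod 17 are {1, 2, 4, 8, 9, 13, 15, 16}.

1,2,4,8,9,13,15,16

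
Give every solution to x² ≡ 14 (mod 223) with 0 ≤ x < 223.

Since 223 ≡ 3 (mod 4), a square root of 14 is 14^((223+1)/4) = 14^56 mod 223.
Repeated squaring: 14^2≡196, 14^4≡60, 14^8≡32, 14^16≡132, 14^32≡30 (mod 223).
14^56 = 14^(32+16+8) ≡ 56 (mod 223).
Check: 56² = 3136 ≡ 14 (mod 223). The two roots are 56 and 167.

56, 167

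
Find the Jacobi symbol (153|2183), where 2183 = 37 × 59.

-1

Reciprocity: 153 ≡ 1 and 2183 ≡ 3 (mod 4), so (153/2183) = +(2183/153).
Reduce top mod 153: now compute (41/153).
Reciprocity: 41 ≡ 1 and 153 ≡ 1 (mod 4), so (41/153) = +(153/41).
Reduce top mod 41: now compute (30/41).
Pull out 2: since 41 ≡ 1 (mod 8), (2/41) = +1.
Reciprocity: 15 ≡ 3 and 41 ≡ 1 (mod 4), so (15/41) = +(41/15).
Reduce top mod 15: now compute (11/15).
Reciprocity: 11 ≡ 3 and 15 ≡ 3 (mod 4), so (11/15) = −(15/11).
Reduce top mod 11: now compute (4/11).
Pull out 2^2: since 11 ≡ 3 (mod 8), (2/11) = -1, so (2/11)^2 = +1.
Reached (1/11) = 1. Collecting the sign flips along the way, the symbol is -1.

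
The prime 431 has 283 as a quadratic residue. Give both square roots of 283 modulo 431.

Since 431 ≡ 3 (mod 4), a square root of 283 is 283^((431+1)/4) = 283^108 mod 431.
Repeated squaring: 283^2≡354, 283^4≡326, 283^8≡250, 283^16≡5, 283^32≡25, 283^64≡194 (mod 431).
283^108 = 283^(64+32+8+4) ≡ 159 (mod 431).
Check: 159² = 25281 ≡ 283 (mod 431). The two roots are 159 and 272.

159, 272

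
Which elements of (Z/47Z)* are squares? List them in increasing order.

1 2 3 4 6 7 8 9 12 14 16 17 18 21 24 25 27 28 32 34 36 37 42

Square k = 1,…,23 (k and 47−k give the same square):
1²=1, 2²=4, 3²=9, 4²=16, 5²=25, 6²=36, 7²≡2, 8²≡17, 9²≡34, 10²≡6, 11²≡27, 12²≡3, 13²≡28, 14²≡8, 15²≡37, 16²≡21, 17²≡7, 18²≡42, 19²≡32, 20²≡24, 21²≡18, 22²≡14, 23²≡12 (mod 47).
So the quadratic residues mod 47 are {1, 2, 3, 4, 6, 7, 8, 9, 12, 14, 16, 17, 18, 21, 24, 25, 27, 28, 32, 34, 36, 37, 42}.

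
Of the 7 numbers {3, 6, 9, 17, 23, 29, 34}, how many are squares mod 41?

(3/41) = -1 → non-residue.
(6/41) = -1 → non-residue.
(9/41) = +1 → QR.
(17/41) = -1 → non-residue.
(23/41) = +1 → QR.
(29/41) = -1 → non-residue.
(34/41) = -1 → non-residue.
Total quadratic residues among the 7: 2.

2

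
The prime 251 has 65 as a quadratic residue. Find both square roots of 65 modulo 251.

Since 251 ≡ 3 (mod 4), a square root of 65 is 65^((251+1)/4) = 65^63 mod 251.
Repeated squaring: 65^2≡209, 65^4≡7, 65^8≡49, 65^16≡142, 65^32≡84 (mod 251).
65^63 = 65^(32+16+8+4+2+1) ≡ 124 (mod 251).
Check: 124² = 15376 ≡ 65 (mod 251). The two roots are 124 and 127.

124, 127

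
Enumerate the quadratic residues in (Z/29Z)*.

1, 4, 5, 6, 7, 9, 13, 16, 20, 22, 23, 24, 25, 28

Square k = 1,…,14 (k and 29−k give the same square):
1²=1, 2²=4, 3²=9, 4²=16, 5²=25, 6²≡7, 7²≡20, 8²≡6, 9²≡23, 10²≡13, 11²≡5, 12²≡28, 13²≡24, 14²≡22 (mod 29).
So the quadratic residues mod 29 are {1, 4, 5, 6, 7, 9, 13, 16, 20, 22, 23, 24, 25, 28}.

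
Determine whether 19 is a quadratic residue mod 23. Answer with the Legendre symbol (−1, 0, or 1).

Reciprocity: 19 ≡ 3 and 23 ≡ 3 (mod 4), so (19/23) = −(23/19).
Reduce top mod 19: now compute (4/19).
Pull out 2^2: since 19 ≡ 3 (mod 8), (2/19) = -1, so (2/19)^2 = +1.
Reached (1/19) = 1. Collecting the sign flips along the way, the symbol is -1.

-1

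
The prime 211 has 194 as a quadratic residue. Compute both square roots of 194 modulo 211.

Since 211 ≡ 3 (mod 4), a square root of 194 is 194^((211+1)/4) = 194^53 mod 211.
Repeated squaring: 194^2≡78, 194^4≡176, 194^8≡170, 194^16≡204, 194^32≡49 (mod 211).
194^53 = 194^(32+16+4+1) ≡ 163 (mod 211).
Check: 163² = 26569 ≡ 194 (mod 211). The two roots are 48 and 163.

48, 163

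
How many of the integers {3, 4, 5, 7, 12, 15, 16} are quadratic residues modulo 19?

(3/19) = -1 → non-residue.
(4/19) = +1 → QR.
(5/19) = +1 → QR.
(7/19) = +1 → QR.
(12/19) = -1 → non-residue.
(15/19) = -1 → non-residue.
(16/19) = +1 → QR.
Total quadratic residues among the 7: 4.

4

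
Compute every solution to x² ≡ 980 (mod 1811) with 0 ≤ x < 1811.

239, 1572

Since 1811 ≡ 3 (mod 4), a square root of 980 is 980^((1811+1)/4) = 980^453 mod 1811.
Repeated squaring: 980^2≡570, 980^4≡731, 980^8≡116, 980^16≡779, 980^32≡156, 980^64≡793, 980^128≡432, 980^256≡91 (mod 1811).
980^453 = 980^(256+128+64+4+1) ≡ 239 (mod 1811).
Check: 239² = 57121 ≡ 980 (mod 1811). The two roots are 239 and 1572.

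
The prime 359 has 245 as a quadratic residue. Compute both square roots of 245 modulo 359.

41, 318

Since 359 ≡ 3 (mod 4), a square root of 245 is 245^((359+1)/4) = 245^90 mod 359.
Repeated squaring: 245^2≡72, 245^4≡158, 245^8≡193, 245^16≡272, 245^32≡30, 245^64≡182 (mod 359).
245^90 = 245^(64+16+8+2) ≡ 41 (mod 359).
Check: 41² = 1681 ≡ 245 (mod 359). The two roots are 41 and 318.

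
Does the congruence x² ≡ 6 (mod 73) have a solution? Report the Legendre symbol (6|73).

1

Pull out 2: since 73 ≡ 1 (mod 8), (2/73) = +1.
Reciprocity: 3 ≡ 3 and 73 ≡ 1 (mod 4), so (3/73) = +(73/3).
Reduce top mod 3: now compute (1/3).
Reached (1/3) = 1. Collecting the sign flips along the way, the symbol is +1.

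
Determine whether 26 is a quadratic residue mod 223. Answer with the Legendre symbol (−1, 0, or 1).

-1

Euler's criterion: (26/223) ≡ 26^111 (mod 223).
26^2 ≡ 7 (mod 223)
26^4 ≡ 49 (mod 223)
26^8 ≡ 171 (mod 223)
26^16 ≡ 28 (mod 223)
26^32 ≡ 115 (mod 223)
26^64 ≡ 68 (mod 223)
26^111 = 26^(64+32+8+4+2+1) ≡ 222 (mod 223).
Result is 222 ≡ −1, so (26/223) = −1.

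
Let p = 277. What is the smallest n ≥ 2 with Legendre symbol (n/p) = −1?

(2/277) = −1, so 2 is the smallest positive non-residue mod 277.

2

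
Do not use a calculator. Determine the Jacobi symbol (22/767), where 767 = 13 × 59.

1

Pull out 2: since 767 ≡ 7 (mod 8), (2/767) = +1.
Reciprocity: 11 ≡ 3 and 767 ≡ 3 (mod 4), so (11/767) = −(767/11).
Reduce top mod 11: now compute (8/11).
Pull out 2^3: since 11 ≡ 3 (mod 8), (2/11) = -1, so (2/11)^3 = -1.
Reached (1/11) = 1. Collecting the sign flips along the way, the symbol is +1.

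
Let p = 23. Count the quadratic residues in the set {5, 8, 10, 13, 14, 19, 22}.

2

(5/23) = -1 → non-residue.
(8/23) = +1 → QR.
(10/23) = -1 → non-residue.
(13/23) = +1 → QR.
(14/23) = -1 → non-residue.
(19/23) = -1 → non-residue.
(22/23) = -1 → non-residue.
Total quadratic residues among the 7: 2.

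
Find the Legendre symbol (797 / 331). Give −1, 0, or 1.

First reduce: 797 ≡ 135 (mod 331).
Reciprocity: 135 ≡ 3 and 331 ≡ 3 (mod 4), so (135/331) = −(331/135).
Reduce top mod 135: now compute (61/135).
Reciprocity: 61 ≡ 1 and 135 ≡ 3 (mod 4), so (61/135) = +(135/61).
Reduce top mod 61: now compute (13/61).
Reciprocity: 13 ≡ 1 and 61 ≡ 1 (mod 4), so (13/61) = +(61/13).
Reduce top mod 13: now compute (9/13).
Reciprocity: 9 ≡ 1 and 13 ≡ 1 (mod 4), so (9/13) = +(13/9).
Reduce top mod 9: now compute (4/9).
Pull out 2^2: since 9 ≡ 1 (mod 8), (2/9) = +1, so (2/9)^2 = +1.
Reached (1/9) = 1. Collecting the sign flips along the way, the symbol is -1.

-1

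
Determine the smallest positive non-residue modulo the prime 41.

3

(2/41) = +1, so 2 is a residue.
(3/41) = −1, so 3 is the smallest positive non-residue mod 41.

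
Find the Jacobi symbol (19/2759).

Reciprocity: 19 ≡ 3 and 2759 ≡ 3 (mod 4), so (19/2759) = −(2759/19).
Reduce top mod 19: now compute (4/19).
Pull out 2^2: since 19 ≡ 3 (mod 8), (2/19) = -1, so (2/19)^2 = +1.
Reached (1/19) = 1. Collecting the sign flips along the way, the symbol is -1.

-1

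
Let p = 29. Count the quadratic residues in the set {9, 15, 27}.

(9/29) = +1 → QR.
(15/29) = -1 → non-residue.
(27/29) = -1 → non-residue.
Total quadratic residues among the 3: 1.

1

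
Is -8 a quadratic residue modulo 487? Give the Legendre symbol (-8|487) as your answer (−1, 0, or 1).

Euler's criterion: (-8/487) ≡ 479^243 (mod 487).
479^2 ≡ 64 (mod 487)
479^4 ≡ 200 (mod 487)
479^8 ≡ 66 (mod 487)
479^16 ≡ 460 (mod 487)
479^32 ≡ 242 (mod 487)
479^64 ≡ 124 (mod 487)
479^128 ≡ 279 (mod 487)
479^243 = 479^(128+64+32+16+2+1) ≡ 486 (mod 487).
Result is 486 ≡ −1, so (-8/487) = −1.

-1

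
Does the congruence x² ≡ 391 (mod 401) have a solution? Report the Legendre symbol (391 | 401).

Reciprocity: 391 ≡ 3 and 401 ≡ 1 (mod 4), so (391/401) = +(401/391).
Reduce top mod 391: now compute (10/391).
Pull out 2: since 391 ≡ 7 (mod 8), (2/391) = +1.
Reciprocity: 5 ≡ 1 and 391 ≡ 3 (mod 4), so (5/391) = +(391/5).
Reduce top mod 5: now compute (1/5).
Reached (1/5) = 1. Collecting the sign flips along the way, the symbol is +1.

1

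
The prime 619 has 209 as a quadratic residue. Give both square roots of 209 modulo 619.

Since 619 ≡ 3 (mod 4), a square root of 209 is 209^((619+1)/4) = 209^155 mod 619.
Repeated squaring: 209^2≡351, 209^4≡20, 209^8≡400, 209^16≡298, 209^32≡287, 209^64≡42, 209^128≡526 (mod 619).
209^155 = 209^(128+16+8+2+1) ≡ 223 (mod 619).
Check: 223² = 49729 ≡ 209 (mod 619). The two roots are 223 and 396.

223, 396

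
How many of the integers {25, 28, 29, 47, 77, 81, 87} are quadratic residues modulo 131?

(25/131) = +1 → QR.
(28/131) = +1 → QR.
(29/131) = -1 → non-residue.
(47/131) = -1 → non-residue.
(77/131) = +1 → QR.
(81/131) = +1 → QR.
(87/131) = -1 → non-residue.
Total quadratic residues among the 7: 4.

4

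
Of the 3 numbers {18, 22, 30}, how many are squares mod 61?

(18/61) = -1 → non-residue.
(22/61) = +1 → QR.
(30/61) = -1 → non-residue.
Total quadratic residues among the 3: 1.

1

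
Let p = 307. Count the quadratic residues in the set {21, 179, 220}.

1

(21/307) = -1 → non-residue.
(179/307) = +1 → QR.
(220/307) = -1 → non-residue.
Total quadratic residues among the 3: 1.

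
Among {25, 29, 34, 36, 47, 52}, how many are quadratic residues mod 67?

(25/67) = +1 → QR.
(29/67) = +1 → QR.
(34/67) = -1 → non-residue.
(36/67) = +1 → QR.
(47/67) = +1 → QR.
(52/67) = -1 → non-residue.
Total quadratic residues among the 6: 4.

4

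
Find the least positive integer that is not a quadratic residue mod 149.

2

(2/149) = −1, so 2 is the smallest positive non-residue mod 149.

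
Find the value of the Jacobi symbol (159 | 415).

-1

Reciprocity: 159 ≡ 3 and 415 ≡ 3 (mod 4), so (159/415) = −(415/159).
Reduce top mod 159: now compute (97/159).
Reciprocity: 97 ≡ 1 and 159 ≡ 3 (mod 4), so (97/159) = +(159/97).
Reduce top mod 97: now compute (62/97).
Pull out 2: since 97 ≡ 1 (mod 8), (2/97) = +1.
Reciprocity: 31 ≡ 3 and 97 ≡ 1 (mod 4), so (31/97) = +(97/31).
Reduce top mod 31: now compute (4/31).
Pull out 2^2: since 31 ≡ 7 (mod 8), (2/31) = +1, so (2/31)^2 = +1.
Reached (1/31) = 1. Collecting the sign flips along the way, the symbol is -1.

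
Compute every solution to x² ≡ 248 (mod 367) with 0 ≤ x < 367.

171, 196

Since 367 ≡ 3 (mod 4), a square root of 248 is 248^((367+1)/4) = 248^92 mod 367.
Repeated squaring: 248^2≡215, 248^4≡350, 248^8≡289, 248^16≡212, 248^32≡170, 248^64≡274 (mod 367).
248^92 = 248^(64+16+8+4) ≡ 196 (mod 367).
Check: 196² = 38416 ≡ 248 (mod 367). The two roots are 171 and 196.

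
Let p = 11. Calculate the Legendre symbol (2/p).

Pull out 2: since 11 ≡ 3 (mod 8), (2/11) = -1.
Reached (1/11) = 1. Collecting the sign flips along the way, the symbol is -1.

-1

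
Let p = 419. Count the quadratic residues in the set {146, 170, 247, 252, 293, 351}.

(146/419) = -1 → non-residue.
(170/419) = +1 → QR.
(247/419) = -1 → non-residue.
(252/419) = +1 → QR.
(293/419) = +1 → QR.
(351/419) = +1 → QR.
Total quadratic residues among the 6: 4.

4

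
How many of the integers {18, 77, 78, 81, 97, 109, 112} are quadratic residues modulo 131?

(18/131) = -1 → non-residue.
(77/131) = +1 → QR.
(78/131) = -1 → non-residue.
(81/131) = +1 → QR.
(97/131) = -1 → non-residue.
(109/131) = +1 → QR.
(112/131) = +1 → QR.
Total quadratic residues among the 7: 4.

4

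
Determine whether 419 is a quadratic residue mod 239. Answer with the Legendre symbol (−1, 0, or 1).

First reduce: 419 ≡ 180 (mod 239).
Pull out 2^2: since 239 ≡ 7 (mod 8), (2/239) = +1, so (2/239)^2 = +1.
Reciprocity: 45 ≡ 1 and 239 ≡ 3 (mod 4), so (45/239) = +(239/45).
Reduce top mod 45: now compute (14/45).
Pull out 2: since 45 ≡ 5 (mod 8), (2/45) = -1.
Reciprocity: 7 ≡ 3 and 45 ≡ 1 (mod 4), so (7/45) = +(45/7).
Reduce top mod 7: now compute (3/7).
Reciprocity: 3 ≡ 3 and 7 ≡ 3 (mod 4), so (3/7) = −(7/3).
Reduce top mod 3: now compute (1/3).
Reached (1/3) = 1. Collecting the sign flips along the way, the symbol is +1.

1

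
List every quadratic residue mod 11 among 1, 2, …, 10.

1,3,4,5,9

Square k = 1,…,5 (k and 11−k give the same square):
1²=1, 2²=4, 3²=9, 4²≡5, 5²≡3 (mod 11).
So the quadratic residues mod 11 are {1, 3, 4, 5, 9}.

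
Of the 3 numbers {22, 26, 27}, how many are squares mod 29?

1

(22/29) = +1 → QR.
(26/29) = -1 → non-residue.
(27/29) = -1 → non-residue.
Total quadratic residues among the 3: 1.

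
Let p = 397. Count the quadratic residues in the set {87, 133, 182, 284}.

1

(87/397) = +1 → QR.
(133/397) = -1 → non-residue.
(182/397) = -1 → non-residue.
(284/397) = -1 → non-residue.
Total quadratic residues among the 4: 1.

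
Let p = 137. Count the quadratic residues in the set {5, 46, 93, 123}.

(5/137) = -1 → non-residue.
(46/137) = -1 → non-residue.
(93/137) = +1 → QR.
(123/137) = +1 → QR.
Total quadratic residues among the 4: 2.

2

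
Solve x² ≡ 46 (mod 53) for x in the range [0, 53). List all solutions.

24, 29

53 ≡ 1 (mod 4), so we find a root by search.
Trying successive values, 24² = 576 ≡ 46 (mod 53). The other root is 53 − 24 = 29.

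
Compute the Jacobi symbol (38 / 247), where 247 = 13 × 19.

0

Pull out 2: since 247 ≡ 7 (mod 8), (2/247) = +1.
Reciprocity: 19 ≡ 3 and 247 ≡ 3 (mod 4), so (19/247) = −(247/19).
Reduce top mod 19: now compute (0/19).
Top reduces to 0: gcd > 1, so the symbol is 0.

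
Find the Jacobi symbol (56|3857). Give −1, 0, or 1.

0

Pull out 2^3: since 3857 ≡ 1 (mod 8), (2/3857) = +1, so (2/3857)^3 = +1.
Reciprocity: 7 ≡ 3 and 3857 ≡ 1 (mod 4), so (7/3857) = +(3857/7).
Reduce top mod 7: now compute (0/7).
Top reduces to 0: gcd > 1, so the symbol is 0.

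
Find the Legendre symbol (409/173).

-1

First reduce: 409 ≡ 63 (mod 173).
Reciprocity: 63 ≡ 3 and 173 ≡ 1 (mod 4), so (63/173) = +(173/63).
Reduce top mod 63: now compute (47/63).
Reciprocity: 47 ≡ 3 and 63 ≡ 3 (mod 4), so (47/63) = −(63/47).
Reduce top mod 47: now compute (16/47).
Pull out 2^4: since 47 ≡ 7 (mod 8), (2/47) = +1, so (2/47)^4 = +1.
Reached (1/47) = 1. Collecting the sign flips along the way, the symbol is -1.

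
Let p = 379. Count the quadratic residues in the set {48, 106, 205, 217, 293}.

3

(48/379) = -1 → non-residue.
(106/379) = +1 → QR.
(205/379) = +1 → QR.
(217/379) = +1 → QR.
(293/379) = -1 → non-residue.
Total quadratic residues among the 5: 3.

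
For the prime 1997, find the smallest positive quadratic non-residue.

2

(2/1997) = −1, so 2 is the smallest positive non-residue mod 1997.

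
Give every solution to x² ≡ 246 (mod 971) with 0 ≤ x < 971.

392, 579

Since 971 ≡ 3 (mod 4), a square root of 246 is 246^((971+1)/4) = 246^243 mod 971.
Repeated squaring: 246^2≡314, 246^4≡525, 246^8≡832, 246^16≡872, 246^32≡91, 246^64≡513, 246^128≡28 (mod 971).
246^243 = 246^(128+64+32+16+2+1) ≡ 579 (mod 971).
Check: 579² = 335241 ≡ 246 (mod 971). The two roots are 392 and 579.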